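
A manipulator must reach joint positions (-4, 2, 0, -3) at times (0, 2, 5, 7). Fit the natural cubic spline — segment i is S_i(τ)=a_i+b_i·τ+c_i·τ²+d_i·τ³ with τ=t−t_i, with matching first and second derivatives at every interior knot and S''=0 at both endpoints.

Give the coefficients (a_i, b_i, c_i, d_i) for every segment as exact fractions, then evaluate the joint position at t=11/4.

  seg 0: a=-4 b=1024/273 c=0 d=-205/1092
  seg 1: a=2 b=409/273 c=-205/182 d=17/126
  seg 2: a=0 b=-883/546 c=8/91 d=-4/273
S(11/4) = 29667/11648

Δ: Δ0=3, Δ1=-2/3, Δ2=-3/2
row 1: diag=10, rhs=-22; c'=3/10, d'=-11/5
row 2: denom=10−3·3/10=91/10; d'=(-5−3·-11/5)/(91/10)=16/91
back: M2=16/91
back: M1=-11/5−3/10·16/91=-205/91
M: M0=0, M1=-205/91, M2=16/91, M3=0
seg 0: a=-4, c=M0/2=0, d=(M1−M0)/(6·2)=-205/1092, b=Δ0−h0·(2M0+M1)/6=1024/273
seg 1: a=2, c=M1/2=-205/182, d=(M2−M1)/(6·3)=17/126, b=Δ1−h1·(2M1+M2)/6=409/273
seg 2: a=0, c=M2/2=8/91, d=(M3−M2)/(6·2)=-4/273, b=Δ2−h2·(2M2+M3)/6=-883/546
t_q=11/4 → seg 1, τ=3/4; S=2+409/273·τ+-205/182·τ²+17/126·τ³=29667/11648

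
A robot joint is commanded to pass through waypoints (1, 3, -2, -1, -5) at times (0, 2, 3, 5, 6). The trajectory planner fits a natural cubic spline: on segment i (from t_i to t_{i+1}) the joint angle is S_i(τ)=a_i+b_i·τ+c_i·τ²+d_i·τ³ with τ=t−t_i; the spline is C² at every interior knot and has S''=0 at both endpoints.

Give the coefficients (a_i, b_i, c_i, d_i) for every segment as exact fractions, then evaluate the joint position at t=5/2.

  seg 0: a=1 b=109/31 c=0 d=-39/62
  seg 1: a=3 b=-125/31 c=-117/31 d=87/31
  seg 2: a=-2 b=-98/31 c=144/31 d=-349/248
  seg 3: a=-1 b=-91/62 c=-471/124 d=157/124
S(5/2) = 97/248

Δ: Δ0=1, Δ1=-5, Δ2=1/2, Δ3=-4
row 1: diag=6, rhs=-36; c'=1/6, d'=-6
row 2: denom=6−1·1/6=35/6; d'=(33−1·-6)/(35/6)=234/35
row 3: denom=6−2·12/35=186/35; d'=(-27−2·234/35)/(186/35)=-471/62
back: M3=-471/62
back: M2=234/35−12/35·-471/62=288/31
back: M1=-6−1/6·288/31=-234/31
M: M0=0, M1=-234/31, M2=288/31, M3=-471/62, M4=0
seg 0: a=1, c=M0/2=0, d=(M1−M0)/(6·2)=-39/62, b=Δ0−h0·(2M0+M1)/6=109/31
seg 1: a=3, c=M1/2=-117/31, d=(M2−M1)/(6·1)=87/31, b=Δ1−h1·(2M1+M2)/6=-125/31
seg 2: a=-2, c=M2/2=144/31, d=(M3−M2)/(6·2)=-349/248, b=Δ2−h2·(2M2+M3)/6=-98/31
seg 3: a=-1, c=M3/2=-471/124, d=(M4−M3)/(6·1)=157/124, b=Δ3−h3·(2M3+M4)/6=-91/62
t_q=5/2 → seg 1, τ=1/2; S=3+-125/31·τ+-117/31·τ²+87/31·τ³=97/248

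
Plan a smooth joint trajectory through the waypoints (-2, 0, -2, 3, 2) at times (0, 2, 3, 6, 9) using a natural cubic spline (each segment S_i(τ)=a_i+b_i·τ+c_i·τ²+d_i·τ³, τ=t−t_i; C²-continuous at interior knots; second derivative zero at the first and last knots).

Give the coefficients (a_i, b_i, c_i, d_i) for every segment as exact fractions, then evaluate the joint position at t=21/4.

  seg 0: a=-2 b=566/255 c=0 d=-311/1020
  seg 1: a=0 b=-367/255 c=-311/170 d=647/510
  seg 2: a=-2 b=-659/510 c=168/85 d=-101/306
  seg 3: a=3 b=422/255 c=-169/170 d=169/1530
S(21/4) = 14567/10880

Δ: Δ0=1, Δ1=-2, Δ2=5/3, Δ3=-1/3
row 1: diag=6, rhs=-18; c'=1/6, d'=-3
row 2: denom=8−1·1/6=47/6; d'=(22−1·-3)/(47/6)=150/47
row 3: denom=12−3·18/47=510/47; d'=(-12−3·150/47)/(510/47)=-169/85
back: M3=-169/85
back: M2=150/47−18/47·-169/85=336/85
back: M1=-3−1/6·336/85=-311/85
M: M0=0, M1=-311/85, M2=336/85, M3=-169/85, M4=0
seg 0: a=-2, c=M0/2=0, d=(M1−M0)/(6·2)=-311/1020, b=Δ0−h0·(2M0+M1)/6=566/255
seg 1: a=0, c=M1/2=-311/170, d=(M2−M1)/(6·1)=647/510, b=Δ1−h1·(2M1+M2)/6=-367/255
seg 2: a=-2, c=M2/2=168/85, d=(M3−M2)/(6·3)=-101/306, b=Δ2−h2·(2M2+M3)/6=-659/510
seg 3: a=3, c=M3/2=-169/170, d=(M4−M3)/(6·3)=169/1530, b=Δ3−h3·(2M3+M4)/6=422/255
t_q=21/4 → seg 2, τ=9/4; S=-2+-659/510·τ+168/85·τ²+-101/306·τ³=14567/10880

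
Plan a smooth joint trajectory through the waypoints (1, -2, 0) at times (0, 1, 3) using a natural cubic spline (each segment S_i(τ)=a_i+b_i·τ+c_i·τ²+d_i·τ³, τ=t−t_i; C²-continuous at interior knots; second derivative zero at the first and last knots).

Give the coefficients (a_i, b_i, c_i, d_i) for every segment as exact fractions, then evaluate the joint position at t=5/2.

Δ: Δ0=-3, Δ1=1
row 1: diag=6, rhs=24; c'=1/3, d'=4
back: M1=4
M: M0=0, M1=4, M2=0
seg 0: a=1, c=M0/2=0, d=(M1−M0)/(6·1)=2/3, b=Δ0−h0·(2M0+M1)/6=-11/3
seg 1: a=-2, c=M1/2=2, d=(M2−M1)/(6·2)=-1/3, b=Δ1−h1·(2M1+M2)/6=-5/3
t_q=5/2 → seg 1, τ=3/2; S=-2+-5/3·τ+2·τ²+-1/3·τ³=-9/8

  seg 0: a=1 b=-11/3 c=0 d=2/3
  seg 1: a=-2 b=-5/3 c=2 d=-1/3
S(5/2) = -9/8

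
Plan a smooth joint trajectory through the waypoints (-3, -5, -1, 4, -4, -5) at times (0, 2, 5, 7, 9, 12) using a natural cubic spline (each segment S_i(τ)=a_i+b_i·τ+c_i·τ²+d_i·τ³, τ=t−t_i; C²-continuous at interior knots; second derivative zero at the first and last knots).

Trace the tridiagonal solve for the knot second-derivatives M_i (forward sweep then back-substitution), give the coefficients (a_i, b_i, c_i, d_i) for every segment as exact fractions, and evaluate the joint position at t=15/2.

Δ: Δ0=-1, Δ1=4/3, Δ2=5/2, Δ3=-4, Δ4=-1/3
row 1: diag=10, rhs=14; c'=3/10, d'=7/5
row 2: denom=10−3·3/10=91/10; d'=(7−3·7/5)/(91/10)=4/13
row 3: denom=8−2·20/91=688/91; d'=(-39−2·4/13)/(688/91)=-3605/688
row 4: denom=10−2·91/344=1629/172; d'=(22−2·-3605/688)/(1629/172)=11173/3258
back: M4=11173/3258
back: M3=-3605/688−91/344·11173/3258=-20027/3258
back: M2=4/13−20/91·-20027/3258=2702/1629
back: M1=7/5−3/10·2702/1629=490/543
M: M0=0, M1=490/543, M2=2702/1629, M3=-20027/3258, M4=11173/3258, M5=0
seg 0: a=-3, c=M0/2=0, d=(M1−M0)/(6·2)=245/3258, b=Δ0−h0·(2M0+M1)/6=-2119/1629
seg 1: a=-5, c=M1/2=245/543, d=(M2−M1)/(6·3)=616/14661, b=Δ1−h1·(2M1+M2)/6=-649/1629
seg 2: a=-1, c=M2/2=1351/1629, d=(M3−M2)/(6·2)=-8477/13032, b=Δ2−h2·(2M2+M3)/6=5609/1629
seg 3: a=4, c=M3/2=-20027/6516, d=(M4−M3)/(6·2)=1300/1629, b=Δ3−h3·(2M3+M4)/6=-1135/1086
seg 4: a=-4, c=M4/2=11173/6516, d=(M5−M4)/(6·3)=-11173/58644, b=Δ4−h4·(2M4+M5)/6=-12259/3258
t_q=15/2 → seg 3, τ=1/2; S=4+-1135/1086·τ+-20027/6516·τ²+1300/1629·τ³=24403/8688

  seg 0: a=-3 b=-2119/1629 c=0 d=245/3258
  seg 1: a=-5 b=-649/1629 c=245/543 d=616/14661
  seg 2: a=-1 b=5609/1629 c=1351/1629 d=-8477/13032
  seg 3: a=4 b=-1135/1086 c=-20027/6516 d=1300/1629
  seg 4: a=-4 b=-12259/3258 c=11173/6516 d=-11173/58644
S(15/2) = 24403/8688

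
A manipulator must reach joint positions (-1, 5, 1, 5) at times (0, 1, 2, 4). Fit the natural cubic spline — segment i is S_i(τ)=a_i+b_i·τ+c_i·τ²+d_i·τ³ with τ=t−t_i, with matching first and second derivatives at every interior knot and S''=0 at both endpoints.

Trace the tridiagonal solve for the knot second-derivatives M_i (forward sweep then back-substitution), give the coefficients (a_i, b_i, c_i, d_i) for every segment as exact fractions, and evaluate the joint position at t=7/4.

Δ: Δ0=6, Δ1=-4, Δ2=2
row 1: diag=4, rhs=-60; c'=1/4, d'=-15
row 2: denom=6−1·1/4=23/4; d'=(36−1·-15)/(23/4)=204/23
back: M2=204/23
back: M1=-15−1/4·204/23=-396/23
M: M0=0, M1=-396/23, M2=204/23, M3=0
seg 0: a=-1, c=M0/2=0, d=(M1−M0)/(6·1)=-66/23, b=Δ0−h0·(2M0+M1)/6=204/23
seg 1: a=5, c=M1/2=-198/23, d=(M2−M1)/(6·1)=100/23, b=Δ1−h1·(2M1+M2)/6=6/23
seg 2: a=1, c=M2/2=102/23, d=(M3−M2)/(6·2)=-17/23, b=Δ2−h2·(2M2+M3)/6=-90/23
t_q=7/4 → seg 1, τ=3/4; S=5+6/23·τ+-198/23·τ²+100/23·τ³=35/16

  seg 0: a=-1 b=204/23 c=0 d=-66/23
  seg 1: a=5 b=6/23 c=-198/23 d=100/23
  seg 2: a=1 b=-90/23 c=102/23 d=-17/23
S(7/4) = 35/16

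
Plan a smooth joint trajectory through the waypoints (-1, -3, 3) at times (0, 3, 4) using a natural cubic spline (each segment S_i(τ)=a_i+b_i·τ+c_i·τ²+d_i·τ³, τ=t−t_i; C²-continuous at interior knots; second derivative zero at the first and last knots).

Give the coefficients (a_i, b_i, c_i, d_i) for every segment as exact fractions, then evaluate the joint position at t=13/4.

Δ: Δ0=-2/3, Δ1=6
row 1: diag=8, rhs=40; c'=1/8, d'=5
back: M1=5
M: M0=0, M1=5, M2=0
seg 0: a=-1, c=M0/2=0, d=(M1−M0)/(6·3)=5/18, b=Δ0−h0·(2M0+M1)/6=-19/6
seg 1: a=-3, c=M1/2=5/2, d=(M2−M1)/(6·1)=-5/6, b=Δ1−h1·(2M1+M2)/6=13/3
t_q=13/4 → seg 1, τ=1/4; S=-3+13/3·τ+5/2·τ²+-5/6·τ³=-227/128

  seg 0: a=-1 b=-19/6 c=0 d=5/18
  seg 1: a=-3 b=13/3 c=5/2 d=-5/6
S(13/4) = -227/128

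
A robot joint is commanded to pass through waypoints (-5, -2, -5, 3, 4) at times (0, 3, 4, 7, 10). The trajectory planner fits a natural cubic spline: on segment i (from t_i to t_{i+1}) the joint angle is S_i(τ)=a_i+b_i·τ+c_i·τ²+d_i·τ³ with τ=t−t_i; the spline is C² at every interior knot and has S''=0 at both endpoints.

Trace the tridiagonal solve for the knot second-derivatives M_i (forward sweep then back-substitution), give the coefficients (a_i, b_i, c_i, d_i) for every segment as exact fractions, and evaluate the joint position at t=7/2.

Δ: Δ0=1, Δ1=-3, Δ2=8/3, Δ3=1/3
row 1: diag=8, rhs=-24; c'=1/8, d'=-3
row 2: denom=8−1·1/8=63/8; d'=(34−1·-3)/(63/8)=296/63
row 3: denom=12−3·8/21=76/7; d'=(-14−3·296/63)/(76/7)=-295/114
back: M3=-295/114
back: M2=296/63−8/21·-295/114=108/19
back: M1=-3−1/8·108/19=-141/38
M: M0=0, M1=-141/38, M2=108/19, M3=-295/114, M4=0
seg 0: a=-5, c=M0/2=0, d=(M1−M0)/(6·3)=-47/228, b=Δ0−h0·(2M0+M1)/6=217/76
seg 1: a=-2, c=M1/2=-141/76, d=(M2−M1)/(6·1)=119/76, b=Δ1−h1·(2M1+M2)/6=-103/38
seg 2: a=-5, c=M2/2=54/19, d=(M3−M2)/(6·3)=-943/2052, b=Δ2−h2·(2M2+M3)/6=-131/76
seg 3: a=3, c=M3/2=-295/228, d=(M4−M3)/(6·3)=295/2052, b=Δ3−h3·(2M3+M4)/6=111/38
t_q=7/2 → seg 1, τ=1/2; S=-2+-103/38·τ+-141/76·τ²+119/76·τ³=-2203/608

  seg 0: a=-5 b=217/76 c=0 d=-47/228
  seg 1: a=-2 b=-103/38 c=-141/76 d=119/76
  seg 2: a=-5 b=-131/76 c=54/19 d=-943/2052
  seg 3: a=3 b=111/38 c=-295/228 d=295/2052
S(7/2) = -2203/608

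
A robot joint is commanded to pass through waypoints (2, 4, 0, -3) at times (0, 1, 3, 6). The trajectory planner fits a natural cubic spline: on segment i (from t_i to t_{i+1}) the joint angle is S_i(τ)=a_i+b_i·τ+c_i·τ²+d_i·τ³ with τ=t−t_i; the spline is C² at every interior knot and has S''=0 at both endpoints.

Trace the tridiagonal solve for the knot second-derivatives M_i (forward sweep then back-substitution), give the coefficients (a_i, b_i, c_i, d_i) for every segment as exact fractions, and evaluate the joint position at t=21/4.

Δ: Δ0=2, Δ1=-2, Δ2=-1
row 1: diag=6, rhs=-24; c'=1/3, d'=-4
row 2: denom=10−2·1/3=28/3; d'=(6−2·-4)/(28/3)=3/2
back: M2=3/2
back: M1=-4−1/3·3/2=-9/2
M: M0=0, M1=-9/2, M2=3/2, M3=0
seg 0: a=2, c=M0/2=0, d=(M1−M0)/(6·1)=-3/4, b=Δ0−h0·(2M0+M1)/6=11/4
seg 1: a=4, c=M1/2=-9/4, d=(M2−M1)/(6·2)=1/2, b=Δ1−h1·(2M1+M2)/6=1/2
seg 2: a=0, c=M2/2=3/4, d=(M3−M2)/(6·3)=-1/12, b=Δ2−h2·(2M2+M3)/6=-5/2
t_q=21/4 → seg 2, τ=9/4; S=0+-5/2·τ+3/4·τ²+-1/12·τ³=-711/256

  seg 0: a=2 b=11/4 c=0 d=-3/4
  seg 1: a=4 b=1/2 c=-9/4 d=1/2
  seg 2: a=0 b=-5/2 c=3/4 d=-1/12
S(21/4) = -711/256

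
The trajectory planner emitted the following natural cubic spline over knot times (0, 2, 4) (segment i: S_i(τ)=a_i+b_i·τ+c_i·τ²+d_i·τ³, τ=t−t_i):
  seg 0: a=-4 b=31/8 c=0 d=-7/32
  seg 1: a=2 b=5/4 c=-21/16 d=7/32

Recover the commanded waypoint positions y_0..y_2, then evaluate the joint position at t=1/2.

y_0=-4 y_1=2 y_2=1
S(1/2) = -535/256

y_0 = S_0(0) = a_0 = -4
y_1 = S_1(0) = a_1 = 2
y_2 = S_1(2) = 1
t_q=1/2 is in segment 0 (τ=1/2); S_0(τ)=-535/256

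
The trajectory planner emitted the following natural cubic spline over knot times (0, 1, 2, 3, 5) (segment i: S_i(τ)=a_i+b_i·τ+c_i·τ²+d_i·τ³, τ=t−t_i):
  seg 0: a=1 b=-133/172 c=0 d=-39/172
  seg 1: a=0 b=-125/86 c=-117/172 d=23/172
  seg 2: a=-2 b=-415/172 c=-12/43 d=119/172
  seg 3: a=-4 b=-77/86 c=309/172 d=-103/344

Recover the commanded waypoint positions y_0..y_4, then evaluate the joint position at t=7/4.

y_0 = S_0(0) = a_0 = 1
y_1 = S_1(0) = a_1 = 0
y_2 = S_2(0) = a_2 = -2
y_3 = S_3(0) = a_3 = -4
y_4 = S_3(2) = -1
t_q=7/4 is in segment 1 (τ=3/4); S_1(τ)=-15591/11008

y_0=1 y_1=0 y_2=-2 y_3=-4 y_4=-1
S(7/4) = -15591/11008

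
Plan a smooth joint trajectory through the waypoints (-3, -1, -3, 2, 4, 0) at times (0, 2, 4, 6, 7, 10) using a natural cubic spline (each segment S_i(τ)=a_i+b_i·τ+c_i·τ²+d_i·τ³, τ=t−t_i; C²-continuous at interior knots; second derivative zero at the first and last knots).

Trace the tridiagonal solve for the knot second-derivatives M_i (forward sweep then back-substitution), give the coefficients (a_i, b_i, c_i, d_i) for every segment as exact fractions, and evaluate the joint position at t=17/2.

Δ: Δ0=1, Δ1=-1, Δ2=5/2, Δ3=2, Δ4=-4/3
row 1: diag=8, rhs=-12; c'=1/4, d'=-3/2
row 2: denom=8−2·1/4=15/2; d'=(21−2·-3/2)/(15/2)=16/5
row 3: denom=6−2·4/15=82/15; d'=(-3−2·16/5)/(82/15)=-141/82
row 4: denom=8−1·15/82=641/82; d'=(-20−1·-141/82)/(641/82)=-1499/641
back: M4=-1499/641
back: M3=-141/82−15/82·-1499/641=-828/641
back: M2=16/5−4/15·-828/641=2272/641
back: M1=-3/2−1/4·2272/641=-3059/1282
M: M0=0, M1=-3059/1282, M2=2272/641, M3=-828/641, M4=-1499/641, M5=0
seg 0: a=-3, c=M0/2=0, d=(M1−M0)/(6·2)=-3059/15384, b=Δ0−h0·(2M0+M1)/6=6905/3846
seg 1: a=-1, c=M1/2=-3059/2564, d=(M2−M1)/(6·2)=7603/15384, b=Δ1−h1·(2M1+M2)/6=-1136/1923
seg 2: a=-3, c=M2/2=1136/641, d=(M3−M2)/(6·2)=-775/1923, b=Δ2−h2·(2M2+M3)/6=2183/3846
seg 3: a=2, c=M3/2=-414/641, d=(M4−M3)/(6·1)=-671/3846, b=Δ3−h3·(2M3+M4)/6=10847/3846
seg 4: a=4, c=M4/2=-1499/1282, d=(M5−M4)/(6·3)=1499/11538, b=Δ4−h4·(2M4+M5)/6=1933/1923
t_q=17/2 → seg 4, τ=3/2; S=4+1933/1923·τ+-1499/1282·τ²+1499/11538·τ³=34003/10256

  seg 0: a=-3 b=6905/3846 c=0 d=-3059/15384
  seg 1: a=-1 b=-1136/1923 c=-3059/2564 d=7603/15384
  seg 2: a=-3 b=2183/3846 c=1136/641 d=-775/1923
  seg 3: a=2 b=10847/3846 c=-414/641 d=-671/3846
  seg 4: a=4 b=1933/1923 c=-1499/1282 d=1499/11538
S(17/2) = 34003/10256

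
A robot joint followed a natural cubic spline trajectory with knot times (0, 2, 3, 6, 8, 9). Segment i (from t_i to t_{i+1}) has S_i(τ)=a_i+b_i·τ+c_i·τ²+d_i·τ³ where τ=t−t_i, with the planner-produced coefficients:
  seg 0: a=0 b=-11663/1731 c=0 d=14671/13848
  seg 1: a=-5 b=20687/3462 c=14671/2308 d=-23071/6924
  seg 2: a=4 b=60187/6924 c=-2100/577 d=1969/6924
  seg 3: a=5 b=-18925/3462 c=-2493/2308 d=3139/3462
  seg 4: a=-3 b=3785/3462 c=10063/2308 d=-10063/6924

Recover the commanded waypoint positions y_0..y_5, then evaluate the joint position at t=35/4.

y_0=0 y_1=-5 y_2=4 y_3=5 y_4=-3 y_5=1
S(35/4) = -50315/147712

y_0 = S_0(0) = a_0 = 0
y_1 = S_1(0) = a_1 = -5
y_2 = S_2(0) = a_2 = 4
y_3 = S_3(0) = a_3 = 5
y_4 = S_4(0) = a_4 = -3
y_5 = S_4(1) = 1
t_q=35/4 is in segment 4 (τ=3/4); S_4(τ)=-50315/147712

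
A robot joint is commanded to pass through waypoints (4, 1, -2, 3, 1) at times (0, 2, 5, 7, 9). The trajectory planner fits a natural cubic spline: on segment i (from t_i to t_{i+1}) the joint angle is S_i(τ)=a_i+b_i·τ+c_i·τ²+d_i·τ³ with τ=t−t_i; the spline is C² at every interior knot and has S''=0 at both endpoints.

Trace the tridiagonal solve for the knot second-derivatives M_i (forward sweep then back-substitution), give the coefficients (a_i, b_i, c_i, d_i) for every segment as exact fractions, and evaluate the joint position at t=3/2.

  seg 0: a=4 b=-449/344 c=0 d=-67/1376
  seg 1: a=1 b=-325/172 c=-201/688 d=135/688
  seg 2: a=-2 b=1139/688 c=507/344 d=-1447/2752
  seg 3: a=3 b=427/344 c=-2313/1376 d=771/2752
S(3/2) = 20671/11008

Δ: Δ0=-3/2, Δ1=-1, Δ2=5/2, Δ3=-1
row 1: diag=10, rhs=3; c'=3/10, d'=3/10
row 2: denom=10−3·3/10=91/10; d'=(21−3·3/10)/(91/10)=201/91
row 3: denom=8−2·20/91=688/91; d'=(-21−2·201/91)/(688/91)=-2313/688
back: M3=-2313/688
back: M2=201/91−20/91·-2313/688=507/172
back: M1=3/10−3/10·507/172=-201/344
M: M0=0, M1=-201/344, M2=507/172, M3=-2313/688, M4=0
seg 0: a=4, c=M0/2=0, d=(M1−M0)/(6·2)=-67/1376, b=Δ0−h0·(2M0+M1)/6=-449/344
seg 1: a=1, c=M1/2=-201/688, d=(M2−M1)/(6·3)=135/688, b=Δ1−h1·(2M1+M2)/6=-325/172
seg 2: a=-2, c=M2/2=507/344, d=(M3−M2)/(6·2)=-1447/2752, b=Δ2−h2·(2M2+M3)/6=1139/688
seg 3: a=3, c=M3/2=-2313/1376, d=(M4−M3)/(6·2)=771/2752, b=Δ3−h3·(2M3+M4)/6=427/344
t_q=3/2 → seg 0, τ=3/2; S=4+-449/344·τ+0·τ²+-67/1376·τ³=20671/11008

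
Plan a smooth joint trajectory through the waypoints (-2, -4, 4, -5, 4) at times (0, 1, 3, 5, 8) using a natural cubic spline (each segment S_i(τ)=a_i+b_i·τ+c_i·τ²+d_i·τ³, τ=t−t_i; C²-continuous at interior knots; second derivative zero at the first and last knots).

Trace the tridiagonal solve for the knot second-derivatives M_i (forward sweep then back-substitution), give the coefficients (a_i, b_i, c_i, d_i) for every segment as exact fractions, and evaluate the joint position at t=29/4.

Δ: Δ0=-2, Δ1=4, Δ2=-9/2, Δ3=3
row 1: diag=6, rhs=36; c'=1/3, d'=6
row 2: denom=8−2·1/3=22/3; d'=(-51−2·6)/(22/3)=-189/22
row 3: denom=10−2·3/11=104/11; d'=(45−2·-189/22)/(104/11)=171/26
back: M3=171/26
back: M2=-189/22−3/11·171/26=-135/13
back: M1=6−1/3·-135/13=123/13
M: M0=0, M1=123/13, M2=-135/13, M3=171/26, M4=0
seg 0: a=-2, c=M0/2=0, d=(M1−M0)/(6·1)=41/26, b=Δ0−h0·(2M0+M1)/6=-93/26
seg 1: a=-4, c=M1/2=123/26, d=(M2−M1)/(6·2)=-43/26, b=Δ1−h1·(2M1+M2)/6=15/13
seg 2: a=4, c=M2/2=-135/26, d=(M3−M2)/(6·2)=147/104, b=Δ2−h2·(2M2+M3)/6=3/13
seg 3: a=-5, c=M3/2=171/52, d=(M4−M3)/(6·3)=-19/52, b=Δ3−h3·(2M3+M4)/6=-93/26
t_q=29/4 → seg 3, τ=9/4; S=-5+-93/26·τ+171/52·τ²+-19/52·τ³=-1871/3328

  seg 0: a=-2 b=-93/26 c=0 d=41/26
  seg 1: a=-4 b=15/13 c=123/26 d=-43/26
  seg 2: a=4 b=3/13 c=-135/26 d=147/104
  seg 3: a=-5 b=-93/26 c=171/52 d=-19/52
S(29/4) = -1871/3328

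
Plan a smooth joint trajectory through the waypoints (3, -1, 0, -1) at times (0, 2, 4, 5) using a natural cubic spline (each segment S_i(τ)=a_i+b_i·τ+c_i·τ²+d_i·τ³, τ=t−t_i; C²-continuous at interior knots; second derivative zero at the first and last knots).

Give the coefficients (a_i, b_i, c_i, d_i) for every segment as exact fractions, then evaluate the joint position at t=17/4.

  seg 0: a=3 b=-31/11 c=0 d=9/44
  seg 1: a=-1 b=-4/11 c=27/22 d=-35/88
  seg 2: a=0 b=-5/22 c=-51/44 d=17/44
S(17/4) = -347/2816

Δ: Δ0=-2, Δ1=1/2, Δ2=-1
row 1: diag=8, rhs=15; c'=1/4, d'=15/8
row 2: denom=6−2·1/4=11/2; d'=(-9−2·15/8)/(11/2)=-51/22
back: M2=-51/22
back: M1=15/8−1/4·-51/22=27/11
M: M0=0, M1=27/11, M2=-51/22, M3=0
seg 0: a=3, c=M0/2=0, d=(M1−M0)/(6·2)=9/44, b=Δ0−h0·(2M0+M1)/6=-31/11
seg 1: a=-1, c=M1/2=27/22, d=(M2−M1)/(6·2)=-35/88, b=Δ1−h1·(2M1+M2)/6=-4/11
seg 2: a=0, c=M2/2=-51/44, d=(M3−M2)/(6·1)=17/44, b=Δ2−h2·(2M2+M3)/6=-5/22
t_q=17/4 → seg 2, τ=1/4; S=0+-5/22·τ+-51/44·τ²+17/44·τ³=-347/2816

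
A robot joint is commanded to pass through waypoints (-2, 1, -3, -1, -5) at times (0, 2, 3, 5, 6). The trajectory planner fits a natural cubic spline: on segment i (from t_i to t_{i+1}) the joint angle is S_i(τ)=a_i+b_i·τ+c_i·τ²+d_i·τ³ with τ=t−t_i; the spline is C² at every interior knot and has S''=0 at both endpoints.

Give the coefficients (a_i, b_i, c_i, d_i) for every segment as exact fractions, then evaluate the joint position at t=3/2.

Δ: Δ0=3/2, Δ1=-4, Δ2=1, Δ3=-4
row 1: diag=6, rhs=-33; c'=1/6, d'=-11/2
row 2: denom=6−1·1/6=35/6; d'=(30−1·-11/2)/(35/6)=213/35
row 3: denom=6−2·12/35=186/35; d'=(-30−2·213/35)/(186/35)=-246/31
back: M3=-246/31
back: M2=213/35−12/35·-246/31=273/31
back: M1=-11/2−1/6·273/31=-216/31
M: M0=0, M1=-216/31, M2=273/31, M3=-246/31, M4=0
seg 0: a=-2, c=M0/2=0, d=(M1−M0)/(6·2)=-18/31, b=Δ0−h0·(2M0+M1)/6=237/62
seg 1: a=1, c=M1/2=-108/31, d=(M2−M1)/(6·1)=163/62, b=Δ1−h1·(2M1+M2)/6=-195/62
seg 2: a=-3, c=M2/2=273/62, d=(M3−M2)/(6·2)=-173/124, b=Δ2−h2·(2M2+M3)/6=-69/31
seg 3: a=-1, c=M3/2=-123/31, d=(M4−M3)/(6·1)=41/31, b=Δ3−h3·(2M3+M4)/6=-42/31
t_q=3/2 → seg 0, τ=3/2; S=-2+237/62·τ+0·τ²+-18/31·τ³=55/31

  seg 0: a=-2 b=237/62 c=0 d=-18/31
  seg 1: a=1 b=-195/62 c=-108/31 d=163/62
  seg 2: a=-3 b=-69/31 c=273/62 d=-173/124
  seg 3: a=-1 b=-42/31 c=-123/31 d=41/31
S(3/2) = 55/31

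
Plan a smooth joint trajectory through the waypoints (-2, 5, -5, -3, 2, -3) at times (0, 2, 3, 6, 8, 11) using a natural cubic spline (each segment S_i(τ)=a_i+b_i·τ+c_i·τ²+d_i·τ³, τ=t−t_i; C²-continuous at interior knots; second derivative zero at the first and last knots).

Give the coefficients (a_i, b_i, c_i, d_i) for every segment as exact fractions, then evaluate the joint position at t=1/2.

  seg 0: a=-2 b=8524/993 c=0 d=-10097/7944
  seg 1: a=5 b=-13243/1986 c=-10097/1324 d=17057/3972
  seg 2: a=-5 b=-35897/3972 c=1740/331 d=-24095/35748
  seg 3: a=-3 b=8549/1986 c=-3215/3972 d=-123/2648
  seg 4: a=2 b=506/993 c=-2161/1986 d=2161/17874
S(1/2) = 45189/21184

Δ: Δ0=7/2, Δ1=-10, Δ2=2/3, Δ3=5/2, Δ4=-5/3
row 1: diag=6, rhs=-81; c'=1/6, d'=-27/2
row 2: denom=8−1·1/6=47/6; d'=(64−1·-27/2)/(47/6)=465/47
row 3: denom=10−3·18/47=416/47; d'=(11−3·465/47)/(416/47)=-439/208
row 4: denom=10−2·47/208=993/104; d'=(-25−2·-439/208)/(993/104)=-2161/993
back: M4=-2161/993
back: M3=-439/208−47/208·-2161/993=-3215/1986
back: M2=465/47−18/47·-3215/1986=3480/331
back: M1=-27/2−1/6·3480/331=-10097/662
M: M0=0, M1=-10097/662, M2=3480/331, M3=-3215/1986, M4=-2161/993, M5=0
seg 0: a=-2, c=M0/2=0, d=(M1−M0)/(6·2)=-10097/7944, b=Δ0−h0·(2M0+M1)/6=8524/993
seg 1: a=5, c=M1/2=-10097/1324, d=(M2−M1)/(6·1)=17057/3972, b=Δ1−h1·(2M1+M2)/6=-13243/1986
seg 2: a=-5, c=M2/2=1740/331, d=(M3−M2)/(6·3)=-24095/35748, b=Δ2−h2·(2M2+M3)/6=-35897/3972
seg 3: a=-3, c=M3/2=-3215/3972, d=(M4−M3)/(6·2)=-123/2648, b=Δ3−h3·(2M3+M4)/6=8549/1986
seg 4: a=2, c=M4/2=-2161/1986, d=(M5−M4)/(6·3)=2161/17874, b=Δ4−h4·(2M4+M5)/6=506/993
t_q=1/2 → seg 0, τ=1/2; S=-2+8524/993·τ+0·τ²+-10097/7944·τ³=45189/21184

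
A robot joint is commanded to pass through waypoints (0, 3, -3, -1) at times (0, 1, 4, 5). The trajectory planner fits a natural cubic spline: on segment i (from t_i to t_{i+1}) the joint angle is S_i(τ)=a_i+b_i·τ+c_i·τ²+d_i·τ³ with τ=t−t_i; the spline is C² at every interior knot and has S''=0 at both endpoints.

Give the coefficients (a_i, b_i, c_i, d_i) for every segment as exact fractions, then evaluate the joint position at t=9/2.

  seg 0: a=0 b=217/55 c=0 d=-52/55
  seg 1: a=3 b=61/55 c=-156/55 d=3/5
  seg 2: a=-3 b=16/55 c=141/55 d=-47/55
S(9/2) = -1021/440

Δ: Δ0=3, Δ1=-2, Δ2=2
row 1: diag=8, rhs=-30; c'=3/8, d'=-15/4
row 2: denom=8−3·3/8=55/8; d'=(24−3·-15/4)/(55/8)=282/55
back: M2=282/55
back: M1=-15/4−3/8·282/55=-312/55
M: M0=0, M1=-312/55, M2=282/55, M3=0
seg 0: a=0, c=M0/2=0, d=(M1−M0)/(6·1)=-52/55, b=Δ0−h0·(2M0+M1)/6=217/55
seg 1: a=3, c=M1/2=-156/55, d=(M2−M1)/(6·3)=3/5, b=Δ1−h1·(2M1+M2)/6=61/55
seg 2: a=-3, c=M2/2=141/55, d=(M3−M2)/(6·1)=-47/55, b=Δ2−h2·(2M2+M3)/6=16/55
t_q=9/2 → seg 2, τ=1/2; S=-3+16/55·τ+141/55·τ²+-47/55·τ³=-1021/440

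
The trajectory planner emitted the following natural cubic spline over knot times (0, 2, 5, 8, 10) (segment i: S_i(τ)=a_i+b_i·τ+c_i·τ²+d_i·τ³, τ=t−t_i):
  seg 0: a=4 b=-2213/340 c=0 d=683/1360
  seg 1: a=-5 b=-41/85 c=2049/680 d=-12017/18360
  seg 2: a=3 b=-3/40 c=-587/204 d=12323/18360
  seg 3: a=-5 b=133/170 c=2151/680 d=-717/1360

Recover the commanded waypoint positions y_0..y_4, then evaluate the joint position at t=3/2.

y_0=4 y_1=-5 y_2=3 y_3=-5 y_4=5
S(3/2) = -44263/10880

y_0 = S_0(0) = a_0 = 4
y_1 = S_1(0) = a_1 = -5
y_2 = S_2(0) = a_2 = 3
y_3 = S_3(0) = a_3 = -5
y_4 = S_3(2) = 5
t_q=3/2 is in segment 0 (τ=3/2); S_0(τ)=-44263/10880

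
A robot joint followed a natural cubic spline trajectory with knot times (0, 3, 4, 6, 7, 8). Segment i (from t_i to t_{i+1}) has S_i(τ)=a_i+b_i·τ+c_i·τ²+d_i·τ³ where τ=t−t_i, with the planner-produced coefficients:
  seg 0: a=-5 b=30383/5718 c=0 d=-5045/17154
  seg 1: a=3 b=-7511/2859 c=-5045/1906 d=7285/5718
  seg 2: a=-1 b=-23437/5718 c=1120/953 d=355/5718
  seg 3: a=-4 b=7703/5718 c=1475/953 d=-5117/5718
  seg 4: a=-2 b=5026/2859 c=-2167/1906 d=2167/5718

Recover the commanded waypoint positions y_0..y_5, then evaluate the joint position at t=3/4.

y_0=-5 y_1=3 y_2=-1 y_3=-4 y_4=-2 y_5=-1
S(3/4) = -138927/121984

y_0 = S_0(0) = a_0 = -5
y_1 = S_1(0) = a_1 = 3
y_2 = S_2(0) = a_2 = -1
y_3 = S_3(0) = a_3 = -4
y_4 = S_4(0) = a_4 = -2
y_5 = S_4(1) = -1
t_q=3/4 is in segment 0 (τ=3/4); S_0(τ)=-138927/121984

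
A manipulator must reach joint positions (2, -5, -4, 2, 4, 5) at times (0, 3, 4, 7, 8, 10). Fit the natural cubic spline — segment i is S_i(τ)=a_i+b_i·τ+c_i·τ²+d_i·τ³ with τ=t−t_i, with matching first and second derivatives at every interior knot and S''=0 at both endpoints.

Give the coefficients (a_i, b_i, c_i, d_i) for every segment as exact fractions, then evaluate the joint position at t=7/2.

  seg 0: a=2 b=-17987/5058 c=0 d=6185/45522
  seg 1: a=-5 b=284/2529 c=6185/5058 d=-565/1686
  seg 2: a=-4 b=7853/5058 c=550/2529 d=-1037/45522
  seg 3: a=2 b=5671/2529 c=7/562 d=-1289/5058
  seg 4: a=4 b=7601/5058 c=-634/843 d=317/2529
S(7/2) = -189373/40464

Δ: Δ0=-7/3, Δ1=1, Δ2=2, Δ3=2, Δ4=1/2
row 1: diag=8, rhs=20; c'=1/8, d'=5/2
row 2: denom=8−1·1/8=63/8; d'=(6−1·5/2)/(63/8)=4/9
row 3: denom=8−3·8/21=48/7; d'=(0−3·4/9)/(48/7)=-7/36
row 4: denom=6−1·7/48=281/48; d'=(-9−1·-7/36)/(281/48)=-1268/843
back: M4=-1268/843
back: M3=-7/36−7/48·-1268/843=7/281
back: M2=4/9−8/21·7/281=1100/2529
back: M1=5/2−1/8·1100/2529=6185/2529
M: M0=0, M1=6185/2529, M2=1100/2529, M3=7/281, M4=-1268/843, M5=0
seg 0: a=2, c=M0/2=0, d=(M1−M0)/(6·3)=6185/45522, b=Δ0−h0·(2M0+M1)/6=-17987/5058
seg 1: a=-5, c=M1/2=6185/5058, d=(M2−M1)/(6·1)=-565/1686, b=Δ1−h1·(2M1+M2)/6=284/2529
seg 2: a=-4, c=M2/2=550/2529, d=(M3−M2)/(6·3)=-1037/45522, b=Δ2−h2·(2M2+M3)/6=7853/5058
seg 3: a=2, c=M3/2=7/562, d=(M4−M3)/(6·1)=-1289/5058, b=Δ3−h3·(2M3+M4)/6=5671/2529
seg 4: a=4, c=M4/2=-634/843, d=(M5−M4)/(6·2)=317/2529, b=Δ4−h4·(2M4+M5)/6=7601/5058
t_q=7/2 → seg 1, τ=1/2; S=-5+284/2529·τ+6185/5058·τ²+-565/1686·τ³=-189373/40464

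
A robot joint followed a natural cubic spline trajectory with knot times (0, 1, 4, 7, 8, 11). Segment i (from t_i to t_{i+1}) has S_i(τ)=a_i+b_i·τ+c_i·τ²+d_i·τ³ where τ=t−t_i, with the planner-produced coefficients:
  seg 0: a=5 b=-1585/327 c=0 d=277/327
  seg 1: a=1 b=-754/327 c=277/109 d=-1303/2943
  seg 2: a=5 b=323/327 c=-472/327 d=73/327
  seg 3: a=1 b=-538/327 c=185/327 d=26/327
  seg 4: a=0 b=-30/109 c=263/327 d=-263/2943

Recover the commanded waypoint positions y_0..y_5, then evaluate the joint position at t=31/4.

y_0=5 y_1=1 y_2=5 y_3=1 y_4=0 y_5=4
S(31/4) = 411/3488

y_0 = S_0(0) = a_0 = 5
y_1 = S_1(0) = a_1 = 1
y_2 = S_2(0) = a_2 = 5
y_3 = S_3(0) = a_3 = 1
y_4 = S_4(0) = a_4 = 0
y_5 = S_4(3) = 4
t_q=31/4 is in segment 3 (τ=3/4); S_3(τ)=411/3488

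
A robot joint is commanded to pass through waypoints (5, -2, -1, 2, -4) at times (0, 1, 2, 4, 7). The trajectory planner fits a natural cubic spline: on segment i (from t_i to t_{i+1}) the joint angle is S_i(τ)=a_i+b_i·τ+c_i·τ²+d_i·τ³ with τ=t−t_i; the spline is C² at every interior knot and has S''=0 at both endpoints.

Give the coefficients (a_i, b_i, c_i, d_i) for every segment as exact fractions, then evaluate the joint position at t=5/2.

Δ: Δ0=-7, Δ1=1, Δ2=3/2, Δ3=-2
row 1: diag=4, rhs=48; c'=1/4, d'=12
row 2: denom=6−1·1/4=23/4; d'=(3−1·12)/(23/4)=-36/23
row 3: denom=10−2·8/23=214/23; d'=(-21−2·-36/23)/(214/23)=-411/214
back: M3=-411/214
back: M2=-36/23−8/23·-411/214=-96/107
back: M1=12−1/4·-96/107=1308/107
M: M0=0, M1=1308/107, M2=-96/107, M3=-411/214, M4=0
seg 0: a=5, c=M0/2=0, d=(M1−M0)/(6·1)=218/107, b=Δ0−h0·(2M0+M1)/6=-967/107
seg 1: a=-2, c=M1/2=654/107, d=(M2−M1)/(6·1)=-234/107, b=Δ1−h1·(2M1+M2)/6=-313/107
seg 2: a=-1, c=M2/2=-48/107, d=(M3−M2)/(6·2)=-73/856, b=Δ2−h2·(2M2+M3)/6=293/107
seg 3: a=2, c=M3/2=-411/428, d=(M4−M3)/(6·3)=137/1284, b=Δ3−h3·(2M3+M4)/6=-17/214
t_q=5/2 → seg 2, τ=1/2; S=-1+293/107·τ+-48/107·τ²+-73/856·τ³=1687/6848

  seg 0: a=5 b=-967/107 c=0 d=218/107
  seg 1: a=-2 b=-313/107 c=654/107 d=-234/107
  seg 2: a=-1 b=293/107 c=-48/107 d=-73/856
  seg 3: a=2 b=-17/214 c=-411/428 d=137/1284
S(5/2) = 1687/6848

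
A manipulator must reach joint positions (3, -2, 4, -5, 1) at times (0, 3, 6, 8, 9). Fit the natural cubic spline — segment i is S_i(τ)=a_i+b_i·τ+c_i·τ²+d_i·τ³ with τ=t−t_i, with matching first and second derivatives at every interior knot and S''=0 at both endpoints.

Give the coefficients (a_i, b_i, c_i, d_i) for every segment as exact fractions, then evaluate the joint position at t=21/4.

Δ: Δ0=-5/3, Δ1=2, Δ2=-9/2, Δ3=6
row 1: diag=12, rhs=22; c'=1/4, d'=11/6
row 2: denom=10−3·1/4=37/4; d'=(-39−3·11/6)/(37/4)=-178/37
row 3: denom=6−2·8/37=206/37; d'=(63−2·-178/37)/(206/37)=2687/206
back: M3=2687/206
back: M2=-178/37−8/37·2687/206=-786/103
back: M1=11/6−1/4·-786/103=1156/309
M: M0=0, M1=1156/309, M2=-786/103, M3=2687/206, M4=0
seg 0: a=3, c=M0/2=0, d=(M1−M0)/(6·3)=578/2781, b=Δ0−h0·(2M0+M1)/6=-1093/309
seg 1: a=-2, c=M1/2=578/309, d=(M2−M1)/(6·3)=-1757/2781, b=Δ1−h1·(2M1+M2)/6=641/309
seg 2: a=4, c=M2/2=-393/103, d=(M3−M2)/(6·2)=4259/2472, b=Δ2−h2·(2M2+M3)/6=-1162/309
seg 3: a=-5, c=M3/2=2687/412, d=(M4−M3)/(6·1)=-2687/1236, b=Δ3−h3·(2M3+M4)/6=1021/618
t_q=21/4 → seg 1, τ=9/4; S=-2+641/309·τ+578/309·τ²+-1757/2781·τ³=32569/6592

  seg 0: a=3 b=-1093/309 c=0 d=578/2781
  seg 1: a=-2 b=641/309 c=578/309 d=-1757/2781
  seg 2: a=4 b=-1162/309 c=-393/103 d=4259/2472
  seg 3: a=-5 b=1021/618 c=2687/412 d=-2687/1236
S(21/4) = 32569/6592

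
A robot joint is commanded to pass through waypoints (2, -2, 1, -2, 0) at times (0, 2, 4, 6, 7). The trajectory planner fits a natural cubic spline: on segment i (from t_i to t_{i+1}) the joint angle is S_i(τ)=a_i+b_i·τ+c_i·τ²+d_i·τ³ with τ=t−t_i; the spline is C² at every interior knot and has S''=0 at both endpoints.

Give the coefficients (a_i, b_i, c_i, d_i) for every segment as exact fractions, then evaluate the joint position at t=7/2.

Δ: Δ0=-2, Δ1=3/2, Δ2=-3/2, Δ3=2
row 1: diag=8, rhs=21; c'=1/4, d'=21/8
row 2: denom=8−2·1/4=15/2; d'=(-18−2·21/8)/(15/2)=-31/10
row 3: denom=6−2·4/15=82/15; d'=(21−2·-31/10)/(82/15)=204/41
back: M3=204/41
back: M2=-31/10−4/15·204/41=-363/82
back: M1=21/8−1/4·-363/82=153/41
M: M0=0, M1=153/41, M2=-363/82, M3=204/41, M4=0
seg 0: a=2, c=M0/2=0, d=(M1−M0)/(6·2)=51/164, b=Δ0−h0·(2M0+M1)/6=-133/41
seg 1: a=-2, c=M1/2=153/82, d=(M2−M1)/(6·2)=-223/328, b=Δ1−h1·(2M1+M2)/6=20/41
seg 2: a=1, c=M2/2=-363/164, d=(M3−M2)/(6·2)=257/328, b=Δ2−h2·(2M2+M3)/6=-17/82
seg 3: a=-2, c=M3/2=102/41, d=(M4−M3)/(6·1)=-34/41, b=Δ3−h3·(2M3+M4)/6=14/41
t_q=7/2 → seg 1, τ=3/2; S=-2+20/41·τ+153/82·τ²+-223/328·τ³=1667/2624

  seg 0: a=2 b=-133/41 c=0 d=51/164
  seg 1: a=-2 b=20/41 c=153/82 d=-223/328
  seg 2: a=1 b=-17/82 c=-363/164 d=257/328
  seg 3: a=-2 b=14/41 c=102/41 d=-34/41
S(7/2) = 1667/2624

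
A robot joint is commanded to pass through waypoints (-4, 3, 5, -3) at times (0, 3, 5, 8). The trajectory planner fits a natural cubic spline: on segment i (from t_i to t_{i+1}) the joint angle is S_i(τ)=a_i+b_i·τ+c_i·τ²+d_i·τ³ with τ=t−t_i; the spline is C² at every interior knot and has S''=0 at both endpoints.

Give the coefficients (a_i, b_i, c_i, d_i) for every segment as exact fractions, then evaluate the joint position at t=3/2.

  seg 0: a=-4 b=121/48 c=0 d=-1/48
  seg 1: a=3 b=47/24 c=-3/16 d=-7/48
  seg 2: a=5 b=-13/24 c=-17/16 d=17/144
S(3/2) = -37/128

Δ: Δ0=7/3, Δ1=1, Δ2=-8/3
row 1: diag=10, rhs=-8; c'=1/5, d'=-4/5
row 2: denom=10−2·1/5=48/5; d'=(-22−2·-4/5)/(48/5)=-17/8
back: M2=-17/8
back: M1=-4/5−1/5·-17/8=-3/8
M: M0=0, M1=-3/8, M2=-17/8, M3=0
seg 0: a=-4, c=M0/2=0, d=(M1−M0)/(6·3)=-1/48, b=Δ0−h0·(2M0+M1)/6=121/48
seg 1: a=3, c=M1/2=-3/16, d=(M2−M1)/(6·2)=-7/48, b=Δ1−h1·(2M1+M2)/6=47/24
seg 2: a=5, c=M2/2=-17/16, d=(M3−M2)/(6·3)=17/144, b=Δ2−h2·(2M2+M3)/6=-13/24
t_q=3/2 → seg 0, τ=3/2; S=-4+121/48·τ+0·τ²+-1/48·τ³=-37/128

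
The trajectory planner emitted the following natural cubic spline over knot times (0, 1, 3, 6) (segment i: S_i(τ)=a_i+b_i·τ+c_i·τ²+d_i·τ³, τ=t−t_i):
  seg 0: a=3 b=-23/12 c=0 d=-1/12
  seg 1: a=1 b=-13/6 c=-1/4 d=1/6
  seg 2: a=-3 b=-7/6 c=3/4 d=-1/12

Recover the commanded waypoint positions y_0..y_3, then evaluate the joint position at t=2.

y_0=3 y_1=1 y_2=-3 y_3=-2
S(2) = -5/4

y_0 = S_0(0) = a_0 = 3
y_1 = S_1(0) = a_1 = 1
y_2 = S_2(0) = a_2 = -3
y_3 = S_2(3) = -2
t_q=2 is in segment 1 (τ=1); S_1(τ)=-5/4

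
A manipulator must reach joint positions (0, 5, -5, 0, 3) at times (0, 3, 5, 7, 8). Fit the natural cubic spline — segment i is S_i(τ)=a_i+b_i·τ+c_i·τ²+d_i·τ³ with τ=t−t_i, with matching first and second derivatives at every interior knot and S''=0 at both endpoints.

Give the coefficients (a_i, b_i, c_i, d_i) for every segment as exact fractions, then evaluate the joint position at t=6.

Δ: Δ0=5/3, Δ1=-5, Δ2=5/2, Δ3=3
row 1: diag=10, rhs=-40; c'=1/5, d'=-4
row 2: denom=8−2·1/5=38/5; d'=(45−2·-4)/(38/5)=265/38
row 3: denom=6−2·5/19=104/19; d'=(3−2·265/38)/(104/19)=-2
back: M3=-2
back: M2=265/38−5/19·-2=15/2
back: M1=-4−1/5·15/2=-11/2
M: M0=0, M1=-11/2, M2=15/2, M3=-2, M4=0
seg 0: a=0, c=M0/2=0, d=(M1−M0)/(6·3)=-11/36, b=Δ0−h0·(2M0+M1)/6=53/12
seg 1: a=5, c=M1/2=-11/4, d=(M2−M1)/(6·2)=13/12, b=Δ1−h1·(2M1+M2)/6=-23/6
seg 2: a=-5, c=M2/2=15/4, d=(M3−M2)/(6·2)=-19/24, b=Δ2−h2·(2M2+M3)/6=-11/6
seg 3: a=0, c=M3/2=-1, d=(M4−M3)/(6·1)=1/3, b=Δ3−h3·(2M3+M4)/6=11/3
t_q=6 → seg 2, τ=1; S=-5+-11/6·τ+15/4·τ²+-19/24·τ³=-31/8

  seg 0: a=0 b=53/12 c=0 d=-11/36
  seg 1: a=5 b=-23/6 c=-11/4 d=13/12
  seg 2: a=-5 b=-11/6 c=15/4 d=-19/24
  seg 3: a=0 b=11/3 c=-1 d=1/3
S(6) = -31/8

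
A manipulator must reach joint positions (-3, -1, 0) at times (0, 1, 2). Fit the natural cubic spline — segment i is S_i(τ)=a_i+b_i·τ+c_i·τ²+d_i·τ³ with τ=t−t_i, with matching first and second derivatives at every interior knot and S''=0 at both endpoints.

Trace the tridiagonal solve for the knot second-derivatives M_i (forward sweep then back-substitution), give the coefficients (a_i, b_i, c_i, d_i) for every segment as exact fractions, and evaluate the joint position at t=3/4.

Δ: Δ0=2, Δ1=1
row 1: diag=4, rhs=-6; c'=1/4, d'=-3/2
back: M1=-3/2
M: M0=0, M1=-3/2, M2=0
seg 0: a=-3, c=M0/2=0, d=(M1−M0)/(6·1)=-1/4, b=Δ0−h0·(2M0+M1)/6=9/4
seg 1: a=-1, c=M1/2=-3/4, d=(M2−M1)/(6·1)=1/4, b=Δ1−h1·(2M1+M2)/6=3/2
t_q=3/4 → seg 0, τ=3/4; S=-3+9/4·τ+0·τ²+-1/4·τ³=-363/256

  seg 0: a=-3 b=9/4 c=0 d=-1/4
  seg 1: a=-1 b=3/2 c=-3/4 d=1/4
S(3/4) = -363/256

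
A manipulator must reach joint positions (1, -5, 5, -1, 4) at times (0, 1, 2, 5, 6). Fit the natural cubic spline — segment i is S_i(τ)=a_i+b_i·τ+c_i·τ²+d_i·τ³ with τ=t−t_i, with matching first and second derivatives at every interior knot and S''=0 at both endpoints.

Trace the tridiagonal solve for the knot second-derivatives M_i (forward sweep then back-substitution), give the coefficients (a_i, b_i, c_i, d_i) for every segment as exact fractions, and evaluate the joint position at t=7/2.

Δ: Δ0=-6, Δ1=10, Δ2=-2, Δ3=5
row 1: diag=4, rhs=96; c'=1/4, d'=24
row 2: denom=8−1·1/4=31/4; d'=(-72−1·24)/(31/4)=-384/31
row 3: denom=8−3·12/31=212/31; d'=(42−3·-384/31)/(212/31)=1227/106
back: M3=1227/106
back: M2=-384/31−12/31·1227/106=-894/53
back: M1=24−1/4·-894/53=2991/106
M: M0=0, M1=2991/106, M2=-894/53, M3=1227/106, M4=0
seg 0: a=1, c=M0/2=0, d=(M1−M0)/(6·1)=997/212, b=Δ0−h0·(2M0+M1)/6=-2269/212
seg 1: a=-5, c=M1/2=2991/212, d=(M2−M1)/(6·1)=-1593/212, b=Δ1−h1·(2M1+M2)/6=361/106
seg 2: a=5, c=M2/2=-447/53, d=(M3−M2)/(6·3)=335/212, b=Δ2−h2·(2M2+M3)/6=1925/212
seg 3: a=-1, c=M3/2=1227/212, d=(M4−M3)/(6·1)=-409/212, b=Δ3−h3·(2M3+M4)/6=121/106
t_q=7/2 → seg 2, τ=3/2; S=5+1925/212·τ+-447/53·τ²+335/212·τ³=8441/1696

  seg 0: a=1 b=-2269/212 c=0 d=997/212
  seg 1: a=-5 b=361/106 c=2991/212 d=-1593/212
  seg 2: a=5 b=1925/212 c=-447/53 d=335/212
  seg 3: a=-1 b=121/106 c=1227/212 d=-409/212
S(7/2) = 8441/1696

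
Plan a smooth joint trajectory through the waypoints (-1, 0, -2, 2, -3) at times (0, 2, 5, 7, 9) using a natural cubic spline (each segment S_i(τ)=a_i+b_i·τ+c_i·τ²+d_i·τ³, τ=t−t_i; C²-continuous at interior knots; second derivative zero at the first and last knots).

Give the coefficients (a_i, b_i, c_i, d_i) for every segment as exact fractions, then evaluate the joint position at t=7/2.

Δ: Δ0=1/2, Δ1=-2/3, Δ2=2, Δ3=-5/2
row 1: diag=10, rhs=-7; c'=3/10, d'=-7/10
row 2: denom=10−3·3/10=91/10; d'=(16−3·-7/10)/(91/10)=181/91
row 3: denom=8−2·20/91=688/91; d'=(-27−2·181/91)/(688/91)=-2819/688
back: M3=-2819/688
back: M2=181/91−20/91·-2819/688=497/172
back: M1=-7/10−3/10·497/172=-539/344
M: M0=0, M1=-539/344, M2=497/172, M3=-2819/688, M4=0
seg 0: a=-1, c=M0/2=0, d=(M1−M0)/(6·2)=-539/4128, b=Δ0−h0·(2M0+M1)/6=1055/1032
seg 1: a=0, c=M1/2=-539/688, d=(M2−M1)/(6·3)=511/2064, b=Δ1−h1·(2M1+M2)/6=-281/516
seg 2: a=-2, c=M2/2=497/344, d=(M3−M2)/(6·2)=-4807/8256, b=Δ2−h2·(2M2+M3)/6=2971/2064
seg 3: a=2, c=M3/2=-2819/1376, d=(M4−M3)/(6·2)=2819/8256, b=Δ3−h3·(2M3+M4)/6=239/1032
t_q=7/2 → seg 1, τ=3/2; S=0+-281/516·τ+-539/688·τ²+511/2064·τ³=-9599/5504

  seg 0: a=-1 b=1055/1032 c=0 d=-539/4128
  seg 1: a=0 b=-281/516 c=-539/688 d=511/2064
  seg 2: a=-2 b=2971/2064 c=497/344 d=-4807/8256
  seg 3: a=2 b=239/1032 c=-2819/1376 d=2819/8256
S(7/2) = -9599/5504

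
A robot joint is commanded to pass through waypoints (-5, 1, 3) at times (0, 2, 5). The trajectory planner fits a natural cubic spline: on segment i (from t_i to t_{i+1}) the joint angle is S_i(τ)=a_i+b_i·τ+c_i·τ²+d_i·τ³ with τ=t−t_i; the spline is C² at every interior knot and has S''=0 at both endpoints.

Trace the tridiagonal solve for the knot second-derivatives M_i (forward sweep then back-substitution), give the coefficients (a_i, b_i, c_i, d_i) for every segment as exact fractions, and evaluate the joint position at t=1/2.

Δ: Δ0=3, Δ1=2/3
row 1: diag=10, rhs=-14; c'=3/10, d'=-7/5
back: M1=-7/5
M: M0=0, M1=-7/5, M2=0
seg 0: a=-5, c=M0/2=0, d=(M1−M0)/(6·2)=-7/60, b=Δ0−h0·(2M0+M1)/6=52/15
seg 1: a=1, c=M1/2=-7/10, d=(M2−M1)/(6·3)=7/90, b=Δ1−h1·(2M1+M2)/6=31/15
t_q=1/2 → seg 0, τ=1/2; S=-5+52/15·τ+0·τ²+-7/60·τ³=-105/32

  seg 0: a=-5 b=52/15 c=0 d=-7/60
  seg 1: a=1 b=31/15 c=-7/10 d=7/90
S(1/2) = -105/32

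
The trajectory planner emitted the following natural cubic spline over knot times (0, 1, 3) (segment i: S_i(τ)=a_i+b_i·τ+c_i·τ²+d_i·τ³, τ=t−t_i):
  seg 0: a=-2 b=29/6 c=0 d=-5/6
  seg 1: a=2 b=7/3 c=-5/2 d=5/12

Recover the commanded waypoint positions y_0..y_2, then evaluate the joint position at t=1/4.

y_0 = S_0(0) = a_0 = -2
y_1 = S_1(0) = a_1 = 2
y_2 = S_1(2) = 0
t_q=1/4 is in segment 0 (τ=1/4); S_0(τ)=-103/128

y_0=-2 y_1=2 y_2=0
S(1/4) = -103/128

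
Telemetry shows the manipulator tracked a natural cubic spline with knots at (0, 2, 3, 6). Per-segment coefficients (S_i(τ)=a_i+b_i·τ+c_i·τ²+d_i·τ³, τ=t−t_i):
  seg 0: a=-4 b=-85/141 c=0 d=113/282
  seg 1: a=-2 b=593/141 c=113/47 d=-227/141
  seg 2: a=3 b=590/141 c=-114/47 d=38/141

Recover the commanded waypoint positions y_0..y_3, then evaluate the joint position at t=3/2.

y_0 = S_0(0) = a_0 = -4
y_1 = S_1(0) = a_1 = -2
y_2 = S_2(0) = a_2 = 3
y_3 = S_2(3) = 1
t_q=3/2 is in segment 0 (τ=3/2); S_0(τ)=-2671/752

y_0=-4 y_1=-2 y_2=3 y_3=1
S(3/2) = -2671/752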